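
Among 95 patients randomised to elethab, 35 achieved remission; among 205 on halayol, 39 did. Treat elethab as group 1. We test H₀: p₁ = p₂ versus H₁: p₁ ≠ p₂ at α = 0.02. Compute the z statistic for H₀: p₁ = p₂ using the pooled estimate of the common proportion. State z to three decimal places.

z = 3.330

p̂₁ = 35/95 = 0.36842, p̂₂ = 39/205 = 0.19024.
Pooled p̂ = (35+39)/(95+205) = 74/300 = 0.24667.
SE = √(0.185822 × 0.0154044) = 0.05350.
z = (0.36842 − 0.19024)/0.05350 = 0.17818/0.05350 = 3.330.
p-value = 2·P(Z > 3.330) ≈ 0.0009. With α = 0.02, reject H₀.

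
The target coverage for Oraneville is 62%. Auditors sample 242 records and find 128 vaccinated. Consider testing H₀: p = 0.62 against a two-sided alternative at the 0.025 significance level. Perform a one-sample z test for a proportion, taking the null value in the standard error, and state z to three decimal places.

z = -2.919

p̂ = 128/242 = 0.52893.
SE = √(p₀(1−p₀)/n) = √(0.2356/242) = 0.03120.
z = (0.52893 − 0.62)/0.03120 = -0.09107/0.03120 = -2.919.
Two-sided p-value ≈ 2·Φ(−2.919) = 0.0035, so at α = 0.025 we reject H₀.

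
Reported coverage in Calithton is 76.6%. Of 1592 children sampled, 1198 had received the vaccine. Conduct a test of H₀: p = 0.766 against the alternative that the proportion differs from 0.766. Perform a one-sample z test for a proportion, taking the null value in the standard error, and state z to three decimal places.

z = -1.271

p̂ = 1198/1592 = 0.75251.
Standard error under H₀: √(0.766×0.234/1592) = 0.01061.
z = (0.75251 − 0.766)/0.01061 = -0.01349/0.01061 = -1.271.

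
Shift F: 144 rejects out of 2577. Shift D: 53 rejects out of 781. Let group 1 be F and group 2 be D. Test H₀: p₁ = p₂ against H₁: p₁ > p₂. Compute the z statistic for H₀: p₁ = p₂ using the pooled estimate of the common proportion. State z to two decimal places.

p̂₁ = 144/2577 ≈ 0.0559, p̂₂ = 53/781 ≈ 0.0679.
Pooled p̂ = (144+53)/(2577+781) = 197/3358 = 0.0587.
SE = √(0.0552242 × 0.00166846) = 0.0096.
z = (0.0559 − 0.0679)/0.0096 = -0.0120/0.0096 = -1.25.

z = -1.25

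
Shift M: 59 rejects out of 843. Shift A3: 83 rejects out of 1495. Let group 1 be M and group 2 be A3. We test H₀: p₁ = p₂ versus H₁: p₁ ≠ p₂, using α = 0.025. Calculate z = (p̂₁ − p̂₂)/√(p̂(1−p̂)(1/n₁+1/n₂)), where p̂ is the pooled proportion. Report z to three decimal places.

z = 1.407

p̂₁ = 59/843 ≈ 0.069988, p̂₂ = 83/1495 ≈ 0.055518.
Pooled p̂ = (59+83)/(843+1495) = 142/2338 = 0.060736.
SE = √(0.0570468 × 0.00185514) = 0.010287.
z = (0.069988 − 0.055518)/0.010287 = 0.014470/0.010287 = 1.407.
p-value = 2·P(Z > 1.407) ≈ 0.1596; since p > α = 0.025, fail to reject H₀.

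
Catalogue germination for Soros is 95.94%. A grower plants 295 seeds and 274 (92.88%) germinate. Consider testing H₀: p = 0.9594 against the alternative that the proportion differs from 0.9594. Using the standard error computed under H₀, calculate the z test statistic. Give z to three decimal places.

p̂ = 274/295 = 0.92881.
Standard error under H₀: √(0.9594×0.0406/295) = 0.01149.
z = (0.92881 − 0.9594)/0.01149 = -0.03059/0.01149 = -2.662.
Two-sided p-value ≈ 2·Φ(−2.662) = 0.0078.

z = -2.662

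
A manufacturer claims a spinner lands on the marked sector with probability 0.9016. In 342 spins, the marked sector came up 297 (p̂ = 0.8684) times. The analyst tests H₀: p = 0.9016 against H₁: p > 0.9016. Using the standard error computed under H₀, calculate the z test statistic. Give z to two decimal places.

p̂ = 297/342 ≈ 0.8684.
Standard error under H₀: √(0.9016×0.0984/342) = 0.0161.
z = (0.8684 − 0.9016)/0.0161 = -0.0332/0.0161 = -2.06.

z = -2.06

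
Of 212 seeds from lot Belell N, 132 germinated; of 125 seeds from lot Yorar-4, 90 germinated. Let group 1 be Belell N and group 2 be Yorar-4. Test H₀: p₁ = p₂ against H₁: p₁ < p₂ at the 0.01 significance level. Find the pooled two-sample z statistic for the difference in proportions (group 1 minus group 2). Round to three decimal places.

p̂₁ = 132/212 = 0.62264, p̂₂ = 90/125 = 0.72000.
Pooled p̂ = (132+90)/(212+125) = 222/337 = 0.65875.
SE = √(0.224797 × 0.012717) = 0.05347.
z = (0.62264 − 0.72000)/0.05347 = -0.09736/0.05347 = -1.821.
p-value = P(Z < -1.821) ≈ 0.0343, so at α = 0.01 we fail to reject H₀.

z = -1.821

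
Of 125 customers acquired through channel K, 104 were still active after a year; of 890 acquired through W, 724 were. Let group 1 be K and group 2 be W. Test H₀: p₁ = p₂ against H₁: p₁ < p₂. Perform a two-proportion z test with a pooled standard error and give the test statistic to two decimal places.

p̂₁ = 104/125 = 0.8320, p̂₂ = 724/890 = 0.8135.
Pooled p̂ = (104+724)/(125+890) = 828/1015 = 0.8158.
SE = √(p̂(1−p̂)(1/n₁+1/n₂)) = √(0.8158·0.1842·0.0091236) = √(0.00137122) = 0.0370.
z = (0.8320 − 0.8135)/0.0370 = 0.0185/0.0370 = 0.50.

z = 0.50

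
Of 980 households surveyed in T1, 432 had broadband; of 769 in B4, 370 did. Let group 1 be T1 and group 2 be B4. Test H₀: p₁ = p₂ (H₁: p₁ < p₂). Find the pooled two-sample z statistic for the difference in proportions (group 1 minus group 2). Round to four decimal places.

p̂₁ = 432/980 = 0.4408163, p̂₂ = 370/769 = 0.4811443.
Pooled p̂ = (432+370)/(980+769) = 802/1749 = 0.4585477.
SE = √(p̂(1−p̂)(1/n₁+1/n₂)) = √(0.4585477·0.5414523·0.0023208) = √(0.000576212) = 0.0240044.
z = (0.4408163 − 0.4811443)/0.0240044 = -0.0403280/0.0240044 = -1.6800.

z = -1.6800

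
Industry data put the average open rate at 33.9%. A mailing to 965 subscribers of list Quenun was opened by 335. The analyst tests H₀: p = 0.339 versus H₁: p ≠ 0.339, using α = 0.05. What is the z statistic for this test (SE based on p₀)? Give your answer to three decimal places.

p̂ = 335/965 = 0.34715.
Standard error under H₀: √(0.339×0.661/965) = 0.01524.
z = (0.34715 − 0.339)/0.01524 = 0.00815/0.01524 = 0.535.
p-value = 2·P(Z > 0.535) ≈ 0.5928, so at α = 0.05 we fail to reject H₀.

z = 0.535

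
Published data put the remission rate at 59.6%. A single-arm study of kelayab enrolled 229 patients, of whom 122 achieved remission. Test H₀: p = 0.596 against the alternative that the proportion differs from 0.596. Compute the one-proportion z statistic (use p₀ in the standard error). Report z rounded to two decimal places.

p̂ = 122/229 = 0.5328.
SE = √(p₀(1−p₀)/n) = √(0.24078/229) = 0.0324.
z = (0.5328 − 0.596)/0.0324 = -0.0632/0.0324 = -1.95.

z = -1.95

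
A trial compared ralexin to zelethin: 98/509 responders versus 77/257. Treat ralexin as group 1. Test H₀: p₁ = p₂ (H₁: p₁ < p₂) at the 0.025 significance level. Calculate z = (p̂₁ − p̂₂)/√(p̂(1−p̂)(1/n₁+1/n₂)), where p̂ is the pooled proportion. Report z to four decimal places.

p̂₁ = 98/509 ≈ 0.192534, p̂₂ = 77/257 ≈ 0.299611.
Pooled p̂ = (98+77)/(509+257) = 175/766 = 0.228460.
SE = √(0.176266 × 0.00585569) = 0.032127.
z = (0.192534 − 0.299611)/0.032127 = -0.107077/0.032127 = -3.3329.
p-value = P(Z < -3.333) ≈ 0.0004; since p < α = 0.025, reject H₀.

z = -3.3329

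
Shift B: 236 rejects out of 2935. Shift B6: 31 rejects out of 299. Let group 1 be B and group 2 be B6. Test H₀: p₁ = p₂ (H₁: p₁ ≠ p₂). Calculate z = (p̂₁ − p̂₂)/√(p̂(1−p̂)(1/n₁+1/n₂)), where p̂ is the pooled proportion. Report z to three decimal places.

p̂₁ = 236/2935 ≈ 0.08041, p̂₂ = 31/299 ≈ 0.10368.
Pooled p̂ = (236+31)/(2935+299) = 267/3234 = 0.08256.
SE = √(p̂(1−p̂)(1/n₁+1/n₂)) = √(0.08256·0.91744·0.0036852) = √(0.000279132) = 0.01671.
z = (0.08041 − 0.10368)/0.01671 = -0.02327/0.01671 = -1.393.

z = -1.393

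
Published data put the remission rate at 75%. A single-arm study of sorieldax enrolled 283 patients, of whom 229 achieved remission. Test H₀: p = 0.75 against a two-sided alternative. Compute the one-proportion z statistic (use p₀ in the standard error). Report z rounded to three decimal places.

p̂ = 229/283 ≈ 0.809187.
SE = √(p₀(1−p₀)/n) = √(0.1875/283) = 0.025740.
z = (0.809187 − 0.75)/0.025740 = 0.059187/0.025740 = 2.299.
Two-sided p-value ≈ 2·Φ(−2.299) = 0.0215.

z = 2.299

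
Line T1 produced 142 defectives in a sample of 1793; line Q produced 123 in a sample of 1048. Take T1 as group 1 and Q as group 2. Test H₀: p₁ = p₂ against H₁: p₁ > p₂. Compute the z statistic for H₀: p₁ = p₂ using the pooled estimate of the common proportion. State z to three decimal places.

z = -3.375

p̂₁ = 142/1793 = 0.07920, p̂₂ = 123/1048 = 0.11737.
Pooled p̂ = (142+123)/(1793+1048) = 265/2841 = 0.09328.
SE = √(0.0845764 × 0.00151192) = 0.01131.
z = (0.07920 − 0.11737)/0.01131 = -0.03817/0.01131 = -3.375.
p-value = P(Z > -3.375) ≈ 0.9996.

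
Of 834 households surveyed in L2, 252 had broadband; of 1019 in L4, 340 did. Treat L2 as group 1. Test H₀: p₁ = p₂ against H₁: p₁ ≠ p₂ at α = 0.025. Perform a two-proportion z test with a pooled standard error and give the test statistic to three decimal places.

z = -1.447

p̂₁ = 252/834 = 0.30216, p̂₂ = 340/1019 = 0.33366.
Pooled p̂ = (252+340)/(834+1019) = 592/1853 = 0.31948.
SE = √(p̂(1−p̂)(1/n₁+1/n₂)) = √(0.31948·0.68052·0.0021804) = √(0.000474047) = 0.02177.
z = (0.30216 − 0.33366)/0.02177 = -0.03150/0.02177 = -1.447.
p-value = 2·P(Z > 1.447) ≈ 0.1479; since p > α = 0.025, fail to reject H₀.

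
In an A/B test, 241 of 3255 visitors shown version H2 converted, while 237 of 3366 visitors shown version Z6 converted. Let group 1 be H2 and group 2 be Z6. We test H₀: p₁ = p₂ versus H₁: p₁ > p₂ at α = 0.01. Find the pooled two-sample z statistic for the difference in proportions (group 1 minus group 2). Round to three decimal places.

z = 0.571

p̂₁ = 241/3255 = 0.07404, p̂₂ = 237/3366 = 0.07041.
Pooled p̂ = (241+237)/(3255+3366) = 478/6621 = 0.07219.
SE = √(0.0669825 × 0.000604308) = 0.00636.
z = (0.07404 − 0.07041)/0.00636 = 0.00363/0.00636 = 0.571.
p-value = P(Z > 0.571) ≈ 0.2842, so at α = 0.01 we fail to reject H₀.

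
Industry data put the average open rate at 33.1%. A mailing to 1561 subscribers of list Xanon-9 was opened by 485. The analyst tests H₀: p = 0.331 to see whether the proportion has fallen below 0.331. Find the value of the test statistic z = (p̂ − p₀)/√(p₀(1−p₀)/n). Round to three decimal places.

z = -1.705

p̂ = 485/1561 = 0.310698.
SE = √(p₀(1−p₀)/n) = √(0.22144/1561) = 0.011910.
z = (0.310698 − 0.331)/0.011910 = -0.020302/0.011910 = -1.705.
p-value = P(Z < -1.705) ≈ 0.0441.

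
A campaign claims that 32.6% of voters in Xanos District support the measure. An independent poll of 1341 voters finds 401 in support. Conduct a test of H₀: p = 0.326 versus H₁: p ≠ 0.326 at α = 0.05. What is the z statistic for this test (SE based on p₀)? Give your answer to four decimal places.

z = -2.1069

p̂ = 401/1341 ≈ 0.2990306.
Under H₀, SE = √(0.326·0.674/1341) = √(0.000163851) = 0.0128004.
z = (0.2990306 − 0.326)/0.0128004 = -0.0269694/0.0128004 = -2.1069.
p-value = 2·P(Z > 2.107) ≈ 0.0351; since p < α = 0.05, reject H₀.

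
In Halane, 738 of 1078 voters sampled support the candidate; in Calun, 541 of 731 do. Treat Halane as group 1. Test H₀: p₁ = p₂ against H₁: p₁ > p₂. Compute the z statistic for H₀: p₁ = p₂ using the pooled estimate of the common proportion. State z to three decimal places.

z = -2.544

p̂₁ = 738/1078 = 0.68460, p̂₂ = 541/731 = 0.74008.
Pooled p̂ = (738+541)/(1078+731) = 1279/1809 = 0.70702.
SE = √(p̂(1−p̂)(1/n₁+1/n₂)) = √(0.70702·0.29298·0.00229563) = √(0.000475523) = 0.02181.
z = (0.68460 − 0.74008)/0.02181 = -0.05548/0.02181 = -2.544.
p-value = P(Z > -2.544) ≈ 0.9945.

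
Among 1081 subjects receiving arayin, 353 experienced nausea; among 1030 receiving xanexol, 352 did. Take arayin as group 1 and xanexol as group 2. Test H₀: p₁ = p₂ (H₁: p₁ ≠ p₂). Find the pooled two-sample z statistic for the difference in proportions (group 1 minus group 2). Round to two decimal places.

p̂₁ = 353/1081 = 0.3265, p̂₂ = 352/1030 = 0.3417.
Pooled p̂ = (353+352)/(1081+1030) = 705/2111 = 0.3340.
SE = √(p̂(1−p̂)(1/n₁+1/n₂)) = √(0.3340·0.6660·0.00189594) = √(0.000421719) = 0.0205.
z = (0.3265 − 0.3417)/0.0205 = -0.0152/0.0205 = -0.74.
Two-sided p-value ≈ 2·Φ(−0.740) = 0.4593.

z = -0.74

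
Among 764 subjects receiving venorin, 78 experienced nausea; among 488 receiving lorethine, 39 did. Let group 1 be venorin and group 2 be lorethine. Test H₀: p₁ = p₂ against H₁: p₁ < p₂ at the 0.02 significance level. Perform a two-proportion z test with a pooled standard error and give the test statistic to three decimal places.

p̂₁ = 78/764 = 0.102094, p̂₂ = 39/488 = 0.079918.
Pooled p̂ = (78+39)/(764+488) = 117/1252 = 0.093450.
SE = √(p̂(1−p̂)(1/n₁+1/n₂)) = √(0.093450·0.906550·0.00335808) = √(0.000284488) = 0.016867.
z = (0.102094 − 0.079918)/0.016867 = 0.022176/0.016867 = 1.315.
p-value = P(Z < 1.315) ≈ 0.9057; since p > α = 0.02, fail to reject H₀.

z = 1.315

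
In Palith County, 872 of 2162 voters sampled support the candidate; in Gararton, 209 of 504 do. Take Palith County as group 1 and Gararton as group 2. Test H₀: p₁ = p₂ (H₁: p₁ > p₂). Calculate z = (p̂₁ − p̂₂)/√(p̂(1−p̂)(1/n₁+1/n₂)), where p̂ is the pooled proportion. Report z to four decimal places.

z = -0.4674

p̂₁ = 872/2162 ≈ 0.4033302, p̂₂ = 209/504 ≈ 0.4146825.
Pooled p̂ = (872+209)/(2162+504) = 1081/2666 = 0.4054764.
SE = √(0.241065 × 0.00244666) = 0.0242859.
z = (0.4033302 − 0.4146825)/0.0242859 = -0.0113523/0.0242859 = -0.4674.
p-value = P(Z > -0.467) ≈ 0.6799.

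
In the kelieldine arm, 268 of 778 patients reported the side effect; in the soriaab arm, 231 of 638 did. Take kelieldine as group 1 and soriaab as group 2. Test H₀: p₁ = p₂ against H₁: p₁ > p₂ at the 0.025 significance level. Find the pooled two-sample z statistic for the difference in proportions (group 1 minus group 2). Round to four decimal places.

p̂₁ = 268/778 = 0.344473, p̂₂ = 231/638 = 0.362069.
Pooled p̂ = (268+231)/(778+638) = 499/1416 = 0.352401.
SE = √(p̂(1−p̂)(1/n₁+1/n₂)) = √(0.352401·0.647599·0.00285275) = √(0.000651038) = 0.025515.
z = (0.344473 − 0.362069)/0.025515 = -0.017596/0.025515 = -0.6896.
p-value = P(Z > -0.690) ≈ 0.7548, so at α = 0.025 we fail to reject H₀.

z = -0.6896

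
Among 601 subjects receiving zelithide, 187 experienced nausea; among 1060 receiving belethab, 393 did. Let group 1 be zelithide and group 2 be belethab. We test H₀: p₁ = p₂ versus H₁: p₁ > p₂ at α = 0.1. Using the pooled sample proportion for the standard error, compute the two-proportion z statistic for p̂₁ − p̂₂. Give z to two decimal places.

p̂₁ = 187/601 ≈ 0.31115, p̂₂ = 393/1060 ≈ 0.37075.
Pooled p̂ = (187+393)/(601+1060) = 580/1661 = 0.34919.
SE = √(0.227256 × 0.00260729) = 0.02434.
z = (0.31115 − 0.37075)/0.02434 = -0.05960/0.02434 = -2.45.
p-value = P(Z > -2.449) ≈ 0.9928. With α = 0.1, fail to reject H₀.

z = -2.45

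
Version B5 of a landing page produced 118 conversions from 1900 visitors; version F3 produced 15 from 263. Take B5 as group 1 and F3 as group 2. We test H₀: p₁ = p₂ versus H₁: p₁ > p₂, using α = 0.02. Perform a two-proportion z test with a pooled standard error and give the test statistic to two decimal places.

p̂₁ = 118/1900 ≈ 0.0621, p̂₂ = 15/263 ≈ 0.0570.
Pooled p̂ = (118+15)/(1900+263) = 133/2163 = 0.0615.
SE = √(p̂(1−p̂)(1/n₁+1/n₂)) = √(0.0615·0.9385·0.0043286) = √(0.000249794) = 0.0158.
z = (0.0621 − 0.0570)/0.0158 = 0.0051/0.0158 = 0.32.
p-value = P(Z > 0.321) ≈ 0.3742, so at α = 0.02 we fail to reject H₀.

z = 0.32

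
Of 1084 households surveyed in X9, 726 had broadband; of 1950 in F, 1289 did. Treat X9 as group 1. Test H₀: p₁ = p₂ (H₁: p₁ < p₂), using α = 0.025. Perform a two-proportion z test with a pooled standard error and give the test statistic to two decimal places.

p̂₁ = 726/1084 ≈ 0.6697, p̂₂ = 1289/1950 ≈ 0.6610.
Pooled p̂ = (726+1289)/(1084+1950) = 2015/3034 = 0.6641.
SE = √(p̂(1−p̂)(1/n₁+1/n₂)) = √(0.6641·0.3359·0.00143533) = √(0.000320162) = 0.0179.
z = (0.6697 − 0.6610)/0.0179 = 0.0087/0.0179 = 0.49.
p-value = P(Z < 0.487) ≈ 0.6869, so at α = 0.025 we fail to reject H₀.

z = 0.49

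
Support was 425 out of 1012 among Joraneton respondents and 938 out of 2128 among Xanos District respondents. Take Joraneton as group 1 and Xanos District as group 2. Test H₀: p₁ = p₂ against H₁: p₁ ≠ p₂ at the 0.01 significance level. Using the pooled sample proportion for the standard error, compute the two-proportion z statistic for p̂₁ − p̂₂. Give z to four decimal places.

p̂₁ = 425/1012 = 0.4199605, p̂₂ = 938/2128 = 0.4407895.
Pooled p̂ = (425+938)/(1012+2128) = 1363/3140 = 0.4340764.
SE = √(0.245654 × 0.00145807) = 0.0189256.
z = (0.4199605 − 0.4407895)/0.0189256 = -0.0208290/0.0189256 = -1.1006.
Two-sided p-value ≈ 2·Φ(−1.101) = 0.2711. With α = 0.01, fail to reject H₀.

z = -1.1006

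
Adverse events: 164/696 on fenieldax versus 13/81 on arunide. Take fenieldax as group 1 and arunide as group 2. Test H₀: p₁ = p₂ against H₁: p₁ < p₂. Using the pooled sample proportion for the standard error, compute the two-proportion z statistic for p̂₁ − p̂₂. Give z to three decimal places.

z = 1.526

p̂₁ = 164/696 ≈ 0.23563, p̂₂ = 13/81 ≈ 0.16049.
Pooled p̂ = (164+13)/(696+81) = 177/777 = 0.22780.
SE = √(0.175907 × 0.0137825) = 0.04924.
z = (0.23563 − 0.16049)/0.04924 = 0.07514/0.04924 = 1.526.
p-value = P(Z < 1.526) ≈ 0.9365.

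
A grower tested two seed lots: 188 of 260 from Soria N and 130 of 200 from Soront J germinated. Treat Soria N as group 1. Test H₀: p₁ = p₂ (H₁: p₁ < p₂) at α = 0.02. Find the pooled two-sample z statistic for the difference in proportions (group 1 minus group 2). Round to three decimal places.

p̂₁ = 188/260 = 0.72308, p̂₂ = 130/200 = 0.65000.
Pooled p̂ = (188+130)/(260+200) = 318/460 = 0.69130.
SE = √(p̂(1−p̂)(1/n₁+1/n₂)) = √(0.69130·0.30870·0.00884615) = √(0.00188779) = 0.04345.
z = (0.72308 − 0.65000)/0.04345 = 0.07308/0.04345 = 1.682.
p-value = P(Z < 1.682) ≈ 0.9537. With α = 0.02, fail to reject H₀.

z = 1.682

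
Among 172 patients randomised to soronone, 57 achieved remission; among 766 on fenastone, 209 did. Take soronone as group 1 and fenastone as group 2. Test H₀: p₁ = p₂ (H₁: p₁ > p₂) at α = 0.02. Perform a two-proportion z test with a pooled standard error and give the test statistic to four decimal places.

z = 1.5395

p̂₁ = 57/172 = 0.331395, p̂₂ = 209/766 = 0.272846.
Pooled p̂ = (57+209)/(172+766) = 266/938 = 0.283582.
SE = √(0.203163 × 0.00711944) = 0.038032.
z = (0.331395 − 0.272846)/0.038032 = 0.058549/0.038032 = 1.5395.
p-value = P(Z > 1.539) ≈ 0.0618, so at α = 0.02 we fail to reject H₀.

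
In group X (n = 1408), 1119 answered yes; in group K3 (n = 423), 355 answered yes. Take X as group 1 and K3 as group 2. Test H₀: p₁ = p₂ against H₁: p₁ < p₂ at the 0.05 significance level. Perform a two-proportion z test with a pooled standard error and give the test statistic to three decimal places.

p̂₁ = 1119/1408 ≈ 0.794744, p̂₂ = 355/423 ≈ 0.839243.
Pooled p̂ = (1119+355)/(1408+423) = 1474/1831 = 0.805025.
SE = √(p̂(1−p̂)(1/n₁+1/n₂)) = √(0.805025·0.194975·0.00307429) = √(0.000482541) = 0.021967.
z = (0.794744 − 0.839243)/0.021967 = -0.044499/0.021967 = -2.026.
p-value = P(Z < -2.026) ≈ 0.0214; since p < α = 0.05, reject H₀.

z = -2.026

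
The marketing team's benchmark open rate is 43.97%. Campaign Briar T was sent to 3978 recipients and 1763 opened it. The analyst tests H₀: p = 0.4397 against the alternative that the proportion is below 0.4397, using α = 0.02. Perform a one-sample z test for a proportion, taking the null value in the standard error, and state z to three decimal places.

p̂ = 1763/3978 ≈ 0.44319.
SE = √(p₀(1−p₀)/n) = √(0.24636/3978) = 0.00787.
z = (0.44319 − 0.4397)/0.00787 = 0.00349/0.00787 = 0.443.
p-value = P(Z < 0.443) ≈ 0.6712, so at α = 0.02 we fail to reject H₀.

z = 0.443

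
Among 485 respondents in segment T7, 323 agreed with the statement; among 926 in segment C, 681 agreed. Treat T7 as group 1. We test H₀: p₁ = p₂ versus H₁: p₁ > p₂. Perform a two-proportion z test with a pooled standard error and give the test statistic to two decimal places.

z = -2.73

p̂₁ = 323/485 = 0.6660, p̂₂ = 681/926 = 0.7354.
Pooled p̂ = (323+681)/(485+926) = 1004/1411 = 0.7116.
SE = √(p̂(1−p̂)(1/n₁+1/n₂)) = √(0.7116·0.2884·0.00314177) = √(0.000644835) = 0.0254.
z = (0.6660 − 0.7354)/0.0254 = -0.0694/0.0254 = -2.73.
p-value = P(Z > -2.735) ≈ 0.9969.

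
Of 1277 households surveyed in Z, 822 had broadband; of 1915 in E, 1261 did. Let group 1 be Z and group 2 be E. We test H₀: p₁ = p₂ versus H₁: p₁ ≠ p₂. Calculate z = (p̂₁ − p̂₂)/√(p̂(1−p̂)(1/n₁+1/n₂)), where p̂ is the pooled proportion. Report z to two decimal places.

z = -0.86

p̂₁ = 822/1277 ≈ 0.6437, p̂₂ = 1261/1915 ≈ 0.6585.
Pooled p̂ = (822+1261)/(1277+1915) = 2083/3192 = 0.6526.
SE = √(p̂(1−p̂)(1/n₁+1/n₂)) = √(0.6526·0.3474·0.00130528) = √(0.000295936) = 0.0172.
z = (0.6437 − 0.6585)/0.0172 = -0.0148/0.0172 = -0.86.
p-value = 2·P(Z > 0.860) ≈ 0.3899.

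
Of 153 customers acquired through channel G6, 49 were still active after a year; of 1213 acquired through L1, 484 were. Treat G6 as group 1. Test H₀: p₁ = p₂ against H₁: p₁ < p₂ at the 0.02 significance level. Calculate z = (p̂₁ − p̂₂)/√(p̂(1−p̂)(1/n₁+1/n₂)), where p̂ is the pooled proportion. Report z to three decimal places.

z = -1.882

p̂₁ = 49/153 = 0.32026, p̂₂ = 484/1213 = 0.39901.
Pooled p̂ = (49+484)/(153+1213) = 533/1366 = 0.39019.
SE = √(0.237942 × 0.00736035) = 0.04185.
z = (0.32026 − 0.39901)/0.04185 = -0.07875/0.04185 = -1.882.
p-value = P(Z < -1.882) ≈ 0.0299. With α = 0.02, fail to reject H₀.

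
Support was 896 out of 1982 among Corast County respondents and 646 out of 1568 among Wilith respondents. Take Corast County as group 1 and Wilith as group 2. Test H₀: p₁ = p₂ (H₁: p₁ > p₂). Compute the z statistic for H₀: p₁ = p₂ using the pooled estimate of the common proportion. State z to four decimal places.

z = 2.3924

p̂₁ = 896/1982 ≈ 0.4520686, p̂₂ = 646/1568 ≈ 0.4119898.
Pooled p̂ = (896+646)/(1982+1568) = 1542/3550 = 0.4343662.
SE = √(p̂(1−p̂)(1/n₁+1/n₂)) = √(0.4343662·0.5656338·0.0011423) = √(0.000280653) = 0.0167527.
z = (0.4520686 − 0.4119898)/0.0167527 = 0.0400788/0.0167527 = 2.3924.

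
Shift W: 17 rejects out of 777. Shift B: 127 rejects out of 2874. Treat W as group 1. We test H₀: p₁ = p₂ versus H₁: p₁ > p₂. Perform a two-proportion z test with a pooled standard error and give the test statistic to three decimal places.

z = -2.835

p̂₁ = 17/777 = 0.02188, p̂₂ = 127/2874 = 0.04419.
Pooled p̂ = (17+127)/(777+2874) = 144/3651 = 0.03944.
SE = √(0.0378856 × 0.00163495) = 0.00787.
z = (0.02188 − 0.04419)/0.00787 = -0.02231/0.00787 = -2.835.
p-value = P(Z > -2.835) ≈ 0.9977.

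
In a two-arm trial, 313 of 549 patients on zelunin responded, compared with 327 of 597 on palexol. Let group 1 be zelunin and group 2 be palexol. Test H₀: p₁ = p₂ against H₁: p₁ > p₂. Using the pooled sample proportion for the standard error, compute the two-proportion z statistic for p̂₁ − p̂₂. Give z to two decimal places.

z = 0.76

p̂₁ = 313/549 ≈ 0.5701, p̂₂ = 327/597 ≈ 0.5477.
Pooled p̂ = (313+327)/(549+597) = 640/1146 = 0.5585.
SE = √(0.246582 × 0.00349654) = 0.0294.
z = (0.5701 − 0.5477)/0.0294 = 0.0224/0.0294 = 0.76.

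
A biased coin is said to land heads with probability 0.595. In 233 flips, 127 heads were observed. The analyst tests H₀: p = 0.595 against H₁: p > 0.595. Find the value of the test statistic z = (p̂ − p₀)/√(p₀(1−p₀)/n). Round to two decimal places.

z = -1.55

p̂ = 127/233 ≈ 0.5451.
SE = √(p₀(1−p₀)/n) = √(0.24097/233) = 0.0322.
z = (0.5451 − 0.595)/0.0322 = -0.0499/0.0322 = -1.55.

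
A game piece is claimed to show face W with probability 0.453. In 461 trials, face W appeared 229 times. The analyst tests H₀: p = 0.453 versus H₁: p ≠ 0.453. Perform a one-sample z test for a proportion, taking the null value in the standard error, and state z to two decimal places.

p̂ = 229/461 ≈ 0.49675.
Under H₀, SE = √(0.453·0.547/461) = √(0.000537508) = 0.02318.
z = (0.49675 − 0.453)/0.02318 = 0.04375/0.02318 = 1.89.
p-value = 2·P(Z > 1.887) ≈ 0.0592.

z = 1.89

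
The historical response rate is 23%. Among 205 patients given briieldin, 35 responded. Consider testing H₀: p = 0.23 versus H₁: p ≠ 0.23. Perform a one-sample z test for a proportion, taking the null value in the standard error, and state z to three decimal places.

z = -2.016

p̂ = 35/205 ≈ 0.170732.
SE = √(p₀(1−p₀)/n) = √(0.1771/205) = 0.029392.
z = (0.170732 − 0.23)/0.029392 = -0.059268/0.029392 = -2.016.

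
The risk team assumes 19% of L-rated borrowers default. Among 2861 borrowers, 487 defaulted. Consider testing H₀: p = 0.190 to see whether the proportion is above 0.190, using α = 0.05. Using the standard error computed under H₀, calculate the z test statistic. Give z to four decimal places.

z = -2.6969

p̂ = 487/2861 ≈ 0.1702202.
Under H₀, SE = √(0.19·0.81/2861) = √(5.37924e-05) = 0.0073343.
z = (0.1702202 − 0.19)/0.0073343 = -0.0197798/0.0073343 = -2.6969.
p-value = P(Z > -2.697) ≈ 0.9965, so at α = 0.05 we fail to reject H₀.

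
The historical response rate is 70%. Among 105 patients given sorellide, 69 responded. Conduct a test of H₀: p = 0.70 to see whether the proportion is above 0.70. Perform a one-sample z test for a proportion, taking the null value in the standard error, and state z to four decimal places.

z = -0.9583

p̂ = 69/105 ≈ 0.657143.
Standard error under H₀: √(0.7×0.3/105) = 0.044721.
z = (0.657143 − 0.7)/0.044721 = -0.042857/0.044721 = -0.9583.
p-value = P(Z > -0.958) ≈ 0.8310.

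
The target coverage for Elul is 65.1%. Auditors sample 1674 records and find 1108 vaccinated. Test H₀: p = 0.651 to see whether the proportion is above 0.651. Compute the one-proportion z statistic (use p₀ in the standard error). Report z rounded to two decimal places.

z = 0.93

p̂ = 1108/1674 ≈ 0.66189.
Under H₀, SE = √(0.651·0.349/1674) = √(0.000135722) = 0.01165.
z = (0.66189 − 0.651)/0.01165 = 0.01089/0.01165 = 0.93.
p-value = P(Z > 0.935) ≈ 0.1750.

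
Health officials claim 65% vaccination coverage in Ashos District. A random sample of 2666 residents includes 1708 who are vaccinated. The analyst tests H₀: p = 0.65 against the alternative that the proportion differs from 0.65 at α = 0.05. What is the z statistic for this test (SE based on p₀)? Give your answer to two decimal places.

p̂ = 1708/2666 ≈ 0.6407.
Standard error under H₀: √(0.65×0.35/2666) = 0.0092.
z = (0.6407 − 0.65)/0.0092 = -0.0093/0.0092 = -1.01.
p-value = 2·P(Z > 1.011) ≈ 0.3120, so at α = 0.05 we fail to reject H₀.

z = -1.01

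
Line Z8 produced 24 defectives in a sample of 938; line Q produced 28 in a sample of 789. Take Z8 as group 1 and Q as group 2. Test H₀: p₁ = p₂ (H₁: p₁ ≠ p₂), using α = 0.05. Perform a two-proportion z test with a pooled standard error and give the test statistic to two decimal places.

p̂₁ = 24/938 = 0.02559, p̂₂ = 28/789 = 0.03549.
Pooled p̂ = (24+28)/(938+789) = 52/1727 = 0.03011.
SE = √(0.0292034 × 0.00233353) = 0.00826.
z = (0.02559 − 0.03549)/0.00826 = -0.00990/0.00826 = -1.20.
p-value = 2·P(Z > 1.199) ≈ 0.2304. With α = 0.05, fail to reject H₀.

z = -1.20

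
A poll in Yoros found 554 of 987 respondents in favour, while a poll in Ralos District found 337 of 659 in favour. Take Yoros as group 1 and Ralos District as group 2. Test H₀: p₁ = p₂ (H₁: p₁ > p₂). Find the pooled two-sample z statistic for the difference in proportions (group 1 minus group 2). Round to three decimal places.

p̂₁ = 554/987 = 0.56130, p̂₂ = 337/659 = 0.51138.
Pooled p̂ = (554+337)/(987+659) = 891/1646 = 0.54131.
SE = √(p̂(1−p̂)(1/n₁+1/n₂)) = √(0.54131·0.45869·0.00253062) = √(0.000628336) = 0.02507.
z = (0.56130 − 0.51138)/0.02507 = 0.04992/0.02507 = 1.991.

z = 1.991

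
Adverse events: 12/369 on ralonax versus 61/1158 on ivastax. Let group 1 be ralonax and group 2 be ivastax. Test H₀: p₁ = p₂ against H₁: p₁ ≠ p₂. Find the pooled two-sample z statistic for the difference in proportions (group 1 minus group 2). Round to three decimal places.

p̂₁ = 12/369 ≈ 0.032520, p̂₂ = 61/1158 ≈ 0.052677.
Pooled p̂ = (12+61)/(369+1158) = 73/1527 = 0.047806.
SE = √(p̂(1−p̂)(1/n₁+1/n₂)) = √(0.047806·0.952194·0.00357358) = √(0.000162672) = 0.012754.
z = (0.032520 − 0.052677)/0.012754 = -0.020157/0.012754 = -1.580.
Two-sided p-value ≈ 2·Φ(−1.580) = 0.1140.

z = -1.580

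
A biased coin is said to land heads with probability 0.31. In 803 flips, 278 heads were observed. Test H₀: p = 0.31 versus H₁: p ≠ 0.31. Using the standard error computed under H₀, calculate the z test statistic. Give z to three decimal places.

p̂ = 278/803 = 0.34620.
Under H₀, SE = √(0.31·0.69/803) = √(0.000266376) = 0.01632.
z = (0.34620 − 0.31)/0.01632 = 0.03620/0.01632 = 2.218.

z = 2.218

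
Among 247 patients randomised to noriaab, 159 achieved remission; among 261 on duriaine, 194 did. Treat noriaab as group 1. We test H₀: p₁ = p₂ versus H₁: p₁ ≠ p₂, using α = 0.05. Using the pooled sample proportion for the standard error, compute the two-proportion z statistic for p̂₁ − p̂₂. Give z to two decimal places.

z = -2.44

p̂₁ = 159/247 = 0.6437, p̂₂ = 194/261 = 0.7433.
Pooled p̂ = (159+194)/(247+261) = 353/508 = 0.6949.
SE = √(0.212021 × 0.00788) = 0.0409.
z = (0.6437 − 0.7433)/0.0409 = -0.0996/0.0409 = -2.44.
p-value = 2·P(Z > 2.436) ≈ 0.0149. With α = 0.05, reject H₀.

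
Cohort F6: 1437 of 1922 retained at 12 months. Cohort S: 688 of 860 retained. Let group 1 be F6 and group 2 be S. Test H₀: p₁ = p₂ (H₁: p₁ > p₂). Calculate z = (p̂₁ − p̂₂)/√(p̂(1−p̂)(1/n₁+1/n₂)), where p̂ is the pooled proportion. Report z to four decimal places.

z = -3.0039

p̂₁ = 1437/1922 = 0.7476587, p̂₂ = 688/860 = 0.8000000.
Pooled p̂ = (1437+688)/(1922+860) = 2125/2782 = 0.7638390.
SE = √(p̂(1−p̂)(1/n₁+1/n₂)) = √(0.7638390·0.2361610·0.00168308) = √(0.000303609) = 0.0174244.
z = (0.7476587 − 0.8000000)/0.0174244 = -0.0523413/0.0174244 = -3.0039.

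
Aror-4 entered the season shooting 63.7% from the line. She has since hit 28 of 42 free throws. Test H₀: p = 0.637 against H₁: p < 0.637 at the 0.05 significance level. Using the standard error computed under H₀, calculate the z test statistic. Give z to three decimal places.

z = 0.400

p̂ = 28/42 = 0.66667.
Standard error under H₀: √(0.637×0.363/42) = 0.07420.
z = (0.66667 − 0.637)/0.07420 = 0.02967/0.07420 = 0.400.
p-value = P(Z < 0.400) ≈ 0.6554; since p > α = 0.05, fail to reject H₀.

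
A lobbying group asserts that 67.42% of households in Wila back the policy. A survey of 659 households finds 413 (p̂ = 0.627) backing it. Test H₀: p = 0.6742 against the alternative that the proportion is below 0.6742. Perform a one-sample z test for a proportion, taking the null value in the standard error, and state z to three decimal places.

z = -2.601

p̂ = 413/659 = 0.62671.
SE = √(p₀(1−p₀)/n) = √(0.21965/659) = 0.01826.
z = (0.62671 − 0.6742)/0.01826 = -0.04749/0.01826 = -2.601.
p-value = P(Z < -2.601) ≈ 0.0046.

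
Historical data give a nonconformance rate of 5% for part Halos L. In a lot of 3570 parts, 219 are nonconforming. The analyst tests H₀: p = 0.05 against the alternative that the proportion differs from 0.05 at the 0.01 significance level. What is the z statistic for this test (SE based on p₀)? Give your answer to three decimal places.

p̂ = 219/3570 ≈ 0.061345.
SE = √(p₀(1−p₀)/n) = √(0.0475/3570) = 0.003648.
z = (0.061345 − 0.05)/0.003648 = 0.011345/0.003648 = 3.110.
Two-sided p-value ≈ 2·Φ(−3.110) = 0.0019. With α = 0.01, reject H₀.

z = 3.110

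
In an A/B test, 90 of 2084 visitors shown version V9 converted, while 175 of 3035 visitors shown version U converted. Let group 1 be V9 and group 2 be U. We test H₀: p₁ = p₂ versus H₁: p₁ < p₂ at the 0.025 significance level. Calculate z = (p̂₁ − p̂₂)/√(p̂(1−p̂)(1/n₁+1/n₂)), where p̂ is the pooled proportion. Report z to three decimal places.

z = -2.296

p̂₁ = 90/2084 ≈ 0.0431862, p̂₂ = 175/3035 ≈ 0.0576606.
Pooled p̂ = (90+175)/(2084+3035) = 265/5119 = 0.0517679.
SE = √(0.049088 × 0.000809336) = 0.0063031.
z = (0.0431862 − 0.0576606)/0.0063031 = -0.0144744/0.0063031 = -2.296.
p-value = P(Z < -2.296) ≈ 0.0108; since p < α = 0.025, reject H₀.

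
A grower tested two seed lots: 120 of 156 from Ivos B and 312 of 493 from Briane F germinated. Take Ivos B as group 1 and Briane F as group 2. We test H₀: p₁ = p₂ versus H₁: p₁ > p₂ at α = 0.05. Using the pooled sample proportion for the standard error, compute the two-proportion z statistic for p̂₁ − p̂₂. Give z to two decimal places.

z = 3.15

p̂₁ = 120/156 = 0.7692, p̂₂ = 312/493 = 0.6329.
Pooled p̂ = (120+312)/(156+493) = 432/649 = 0.6656.
SE = √(0.222564 × 0.00843865) = 0.0433.
z = (0.7692 − 0.6329)/0.0433 = 0.1363/0.0433 = 3.15.
p-value = P(Z > 3.147) ≈ 0.0008; since p < α = 0.05, reject H₀.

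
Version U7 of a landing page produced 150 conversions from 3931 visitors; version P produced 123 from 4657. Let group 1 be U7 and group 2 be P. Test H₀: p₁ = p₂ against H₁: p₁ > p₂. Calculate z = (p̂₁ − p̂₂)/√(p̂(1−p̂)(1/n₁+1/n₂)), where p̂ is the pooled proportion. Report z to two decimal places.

p̂₁ = 150/3931 = 0.03816, p̂₂ = 123/4657 = 0.02641.
Pooled p̂ = (150+123)/(3931+4657) = 273/8588 = 0.03179.
SE = √(p̂(1−p̂)(1/n₁+1/n₂)) = √(0.03179·0.96821·0.000469119) = √(1.44386e-05) = 0.00380.
z = (0.03816 − 0.02641)/0.00380 = 0.01175/0.00380 = 3.09.
p-value = P(Z > 3.091) ≈ 0.0010.

z = 3.09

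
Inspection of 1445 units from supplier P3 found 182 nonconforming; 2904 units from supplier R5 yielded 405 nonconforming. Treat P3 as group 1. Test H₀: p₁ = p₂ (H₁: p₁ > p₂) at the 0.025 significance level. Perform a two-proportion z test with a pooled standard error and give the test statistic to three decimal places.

p̂₁ = 182/1445 = 0.12595, p̂₂ = 405/2904 = 0.13946.
Pooled p̂ = (182+405)/(1445+2904) = 587/4349 = 0.13497.
SE = √(0.116756 × 0.00103639) = 0.01100.
z = (0.12595 − 0.13946)/0.01100 = -0.01351/0.01100 = -1.228.
p-value = P(Z > -1.228) ≈ 0.8903, so at α = 0.025 we fail to reject H₀.

z = -1.228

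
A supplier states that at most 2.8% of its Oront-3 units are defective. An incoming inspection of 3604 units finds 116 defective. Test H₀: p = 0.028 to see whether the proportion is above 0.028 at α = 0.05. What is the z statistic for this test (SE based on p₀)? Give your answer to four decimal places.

p̂ = 116/3604 = 0.03218646.
SE = √(p₀(1−p₀)/n) = √(0.027216/3604) = 0.00274802.
z = (0.03218646 − 0.028)/0.00274802 = 0.00418646/0.00274802 = 1.5234.
p-value = P(Z > 1.523) ≈ 0.0638. With α = 0.05, fail to reject H₀.

z = 1.5234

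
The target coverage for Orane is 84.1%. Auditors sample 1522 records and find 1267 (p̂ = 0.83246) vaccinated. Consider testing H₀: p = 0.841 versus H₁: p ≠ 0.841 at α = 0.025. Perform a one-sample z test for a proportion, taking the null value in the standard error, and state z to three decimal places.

p̂ = 1267/1522 = 0.83246.
SE = √(p₀(1−p₀)/n) = √(0.13372/1522) = 0.00937.
z = (0.83246 − 0.841)/0.00937 = -0.00854/0.00937 = -0.911.
Two-sided p-value ≈ 2·Φ(−0.911) = 0.3621, so at α = 0.025 we fail to reject H₀.

z = -0.911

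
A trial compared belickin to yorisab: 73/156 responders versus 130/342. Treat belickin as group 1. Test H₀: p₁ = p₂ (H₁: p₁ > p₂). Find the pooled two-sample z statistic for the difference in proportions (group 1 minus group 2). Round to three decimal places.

p̂₁ = 73/156 ≈ 0.46795, p̂₂ = 130/342 ≈ 0.38012.
Pooled p̂ = (73+130)/(156+342) = 203/498 = 0.40763.
SE = √(p̂(1−p̂)(1/n₁+1/n₂)) = √(0.40763·0.59237·0.00933423) = √(0.00225392) = 0.04748.
z = (0.46795 − 0.38012)/0.04748 = 0.08783/0.04748 = 1.850.

z = 1.850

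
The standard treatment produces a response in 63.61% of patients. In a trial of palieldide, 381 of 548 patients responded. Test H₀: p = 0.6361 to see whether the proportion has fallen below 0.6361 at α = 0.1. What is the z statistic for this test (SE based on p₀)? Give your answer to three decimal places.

p̂ = 381/548 = 0.695255.
SE = √(p₀(1−p₀)/n) = √(0.23148/548) = 0.020552.
z = (0.695255 − 0.6361)/0.020552 = 0.059155/0.020552 = 2.878.
p-value = P(Z < 2.878) ≈ 0.9980; since p > α = 0.1, fail to reject H₀.

z = 2.878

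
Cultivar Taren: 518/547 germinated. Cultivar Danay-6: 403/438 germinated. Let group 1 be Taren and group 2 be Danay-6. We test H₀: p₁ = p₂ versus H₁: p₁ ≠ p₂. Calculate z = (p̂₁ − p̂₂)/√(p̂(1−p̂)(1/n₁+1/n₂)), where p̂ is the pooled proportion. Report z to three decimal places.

z = 1.702

p̂₁ = 518/547 ≈ 0.94698, p̂₂ = 403/438 ≈ 0.92009.
Pooled p̂ = (518+403)/(547+438) = 921/985 = 0.93503.
SE = √(p̂(1−p̂)(1/n₁+1/n₂)) = √(0.93503·0.06497·0.00411126) = √(0.000249771) = 0.01580.
z = (0.94698 − 0.92009)/0.01580 = 0.02689/0.01580 = 1.702.
p-value = 2·P(Z > 1.702) ≈ 0.0888.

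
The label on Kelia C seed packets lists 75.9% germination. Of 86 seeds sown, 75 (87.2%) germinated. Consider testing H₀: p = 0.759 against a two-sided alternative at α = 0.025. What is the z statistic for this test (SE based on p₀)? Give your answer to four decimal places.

p̂ = 75/86 ≈ 0.872093.
Standard error under H₀: √(0.759×0.241/86) = 0.046119.
z = (0.872093 − 0.759)/0.046119 = 0.113093/0.046119 = 2.4522.
Two-sided p-value ≈ 2·Φ(−2.452) = 0.0142, so at α = 0.025 we reject H₀.

z = 2.4522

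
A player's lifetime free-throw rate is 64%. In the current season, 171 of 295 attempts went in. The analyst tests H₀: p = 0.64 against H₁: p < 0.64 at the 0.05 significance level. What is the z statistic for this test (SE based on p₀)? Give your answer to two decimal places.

z = -2.16

p̂ = 171/295 ≈ 0.5797.
Standard error under H₀: √(0.64×0.36/295) = 0.0279.
z = (0.5797 − 0.64)/0.0279 = -0.0603/0.0279 = -2.16.
p-value = P(Z < -2.159) ≈ 0.0154; since p < α = 0.05, reject H₀.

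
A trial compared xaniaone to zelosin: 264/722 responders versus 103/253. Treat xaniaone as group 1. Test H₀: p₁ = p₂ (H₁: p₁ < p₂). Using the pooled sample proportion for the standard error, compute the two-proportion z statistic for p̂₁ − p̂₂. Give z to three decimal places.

p̂₁ = 264/722 ≈ 0.36565, p̂₂ = 103/253 ≈ 0.40711.
Pooled p̂ = (264+103)/(722+253) = 367/975 = 0.37641.
SE = √(p̂(1−p̂)(1/n₁+1/n₂)) = √(0.37641·0.62359·0.00533761) = √(0.00125287) = 0.03540.
z = (0.36565 − 0.40711)/0.03540 = -0.04146/0.03540 = -1.171.
p-value = P(Z < -1.171) ≈ 0.1207.

z = -1.171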